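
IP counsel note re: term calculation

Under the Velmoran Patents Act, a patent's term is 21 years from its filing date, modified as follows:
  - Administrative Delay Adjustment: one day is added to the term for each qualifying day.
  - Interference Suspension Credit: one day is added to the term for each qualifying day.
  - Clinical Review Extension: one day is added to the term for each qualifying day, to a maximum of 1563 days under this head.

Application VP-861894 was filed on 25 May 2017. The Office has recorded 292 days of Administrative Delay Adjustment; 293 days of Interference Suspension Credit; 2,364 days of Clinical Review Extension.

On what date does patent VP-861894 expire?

Base term: filing date + 21 years → 25 May 2038.
Administrative Delay Adjustment: +292 days → 13 March 2039.
Interference Suspension Credit: +293 days → 31 December 2039.
Clinical Review Extension: 2364 days claimed exceeds the 1563-day cap, so +1563 days → 11 April 2044.

2044-04-11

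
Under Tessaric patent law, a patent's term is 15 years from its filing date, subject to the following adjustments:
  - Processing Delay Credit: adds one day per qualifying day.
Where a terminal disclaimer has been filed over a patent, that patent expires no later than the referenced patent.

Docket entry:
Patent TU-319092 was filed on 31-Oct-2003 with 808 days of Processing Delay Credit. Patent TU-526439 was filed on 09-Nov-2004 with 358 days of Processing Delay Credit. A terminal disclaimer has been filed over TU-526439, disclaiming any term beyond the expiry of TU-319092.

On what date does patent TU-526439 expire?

Natural term of TU-526439:
  Base: filing + 15 years → 9 November 2019.
  Processing Delay Credit: +358 days → 1 November 2020.
Expiry of referenced patent TU-319092:
  Base: filing + 15 years → 31 October 2018.
  Processing Delay Credit: +808 days → 16 January 2021.
Terminal disclaimer: TU-526439 expires on the earlier of 1 November 2020 and 16 January 2021.

November 1, 2020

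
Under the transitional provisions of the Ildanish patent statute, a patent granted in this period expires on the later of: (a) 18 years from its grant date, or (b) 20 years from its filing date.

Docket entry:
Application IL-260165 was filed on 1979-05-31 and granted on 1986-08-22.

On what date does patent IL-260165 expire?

(a) grant + 18 years → 22 August 2004.
(b) filing + 20 years → 31 May 1999.
Later of the two: 22 August 2004.

August 22, 2004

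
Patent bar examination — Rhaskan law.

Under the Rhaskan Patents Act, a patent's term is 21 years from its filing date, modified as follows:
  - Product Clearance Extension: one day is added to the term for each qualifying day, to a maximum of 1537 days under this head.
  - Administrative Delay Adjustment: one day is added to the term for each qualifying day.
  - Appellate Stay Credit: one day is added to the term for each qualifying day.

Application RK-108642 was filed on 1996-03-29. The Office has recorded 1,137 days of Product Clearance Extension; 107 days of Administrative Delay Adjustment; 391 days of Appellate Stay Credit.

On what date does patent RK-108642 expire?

2021-09-19

Base term: filing date + 21 years → 29 March 2017.
Product Clearance Extension: 1137 days (within the 1537-day cap) → +1137 days → 9 May 2020.
Administrative Delay Adjustment: +107 days → 24 August 2020.
Appellate Stay Credit: +391 days → 19 September 2021.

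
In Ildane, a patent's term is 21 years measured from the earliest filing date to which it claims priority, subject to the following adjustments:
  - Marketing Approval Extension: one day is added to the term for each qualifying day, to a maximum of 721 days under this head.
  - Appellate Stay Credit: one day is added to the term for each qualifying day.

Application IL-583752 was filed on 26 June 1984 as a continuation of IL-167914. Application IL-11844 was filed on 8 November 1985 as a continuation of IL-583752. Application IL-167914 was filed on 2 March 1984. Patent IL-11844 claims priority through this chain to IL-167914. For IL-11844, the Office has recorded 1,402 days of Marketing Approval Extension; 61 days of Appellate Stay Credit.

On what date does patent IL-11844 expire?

Earliest priority filing: 2 March 1984.
Base term: 2 March 1984 + 21 years → 2 March 2005.
Marketing Approval Extension: 1402 days claimed exceeds the 721-day cap, so +721 days → 21 February 2007.
Appellate Stay Credit: +61 days → 23 April 2007.

2007-04-23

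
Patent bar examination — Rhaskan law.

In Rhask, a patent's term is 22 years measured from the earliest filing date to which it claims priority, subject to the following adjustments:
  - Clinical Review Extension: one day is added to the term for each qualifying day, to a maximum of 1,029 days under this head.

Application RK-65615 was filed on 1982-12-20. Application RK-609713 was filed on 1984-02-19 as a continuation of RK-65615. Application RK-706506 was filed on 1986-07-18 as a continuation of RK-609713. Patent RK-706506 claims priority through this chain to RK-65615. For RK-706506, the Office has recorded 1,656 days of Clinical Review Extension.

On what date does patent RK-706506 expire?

2007-10-15

Earliest priority filing: 20 December 1982.
Base term: 20 December 1982 + 22 years → 20 December 2004.
Clinical Review Extension: 1656 days claimed exceeds the 1029-day cap, so +1029 days → 15 October 2007.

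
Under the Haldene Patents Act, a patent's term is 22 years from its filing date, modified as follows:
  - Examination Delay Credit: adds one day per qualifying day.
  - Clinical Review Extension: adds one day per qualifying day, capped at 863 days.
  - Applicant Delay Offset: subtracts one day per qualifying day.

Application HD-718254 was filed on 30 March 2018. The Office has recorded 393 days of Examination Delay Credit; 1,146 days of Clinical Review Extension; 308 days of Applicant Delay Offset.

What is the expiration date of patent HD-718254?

2042-11-03

Base term: filing date + 22 years → 30 March 2040.
Examination Delay Credit: +393 days → 27 April 2041.
Clinical Review Extension: 1146 days claimed exceeds the 863-day cap, so +863 days → 7 September 2043.
Applicant Delay Offset: −308 days → 3 November 2042.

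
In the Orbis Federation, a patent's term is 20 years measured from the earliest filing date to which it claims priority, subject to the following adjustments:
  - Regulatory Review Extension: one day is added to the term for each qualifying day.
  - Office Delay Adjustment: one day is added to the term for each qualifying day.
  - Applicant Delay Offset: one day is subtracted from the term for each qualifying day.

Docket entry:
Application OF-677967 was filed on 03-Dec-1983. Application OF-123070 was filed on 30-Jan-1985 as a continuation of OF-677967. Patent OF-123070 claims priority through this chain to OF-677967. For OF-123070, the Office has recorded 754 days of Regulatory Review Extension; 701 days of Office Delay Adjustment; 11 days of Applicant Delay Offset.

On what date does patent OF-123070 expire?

Earliest priority filing: 3 December 1983.
Base term: 3 December 1983 + 20 years → 3 December 2003.
Regulatory Review Extension: +754 days → 26 December 2005.
Office Delay Adjustment: +701 days → 27 November 2007.
Applicant Delay Offset: −11 days → 16 November 2007.

2007-11-16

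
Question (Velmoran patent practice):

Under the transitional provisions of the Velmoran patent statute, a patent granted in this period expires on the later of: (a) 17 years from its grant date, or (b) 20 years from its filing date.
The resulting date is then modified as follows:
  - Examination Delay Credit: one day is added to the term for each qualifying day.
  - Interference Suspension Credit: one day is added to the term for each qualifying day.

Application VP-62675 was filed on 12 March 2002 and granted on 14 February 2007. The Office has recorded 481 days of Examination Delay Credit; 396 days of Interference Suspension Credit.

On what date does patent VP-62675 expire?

(a) grant + 17 years → 14 February 2024.
(b) filing + 20 years → 12 March 2022.
Later of the two: 14 February 2024.
Examination Delay Credit: +481 days → 9 June 2025.
Interference Suspension Credit: +396 days → 10 July 2026.

July 10, 2026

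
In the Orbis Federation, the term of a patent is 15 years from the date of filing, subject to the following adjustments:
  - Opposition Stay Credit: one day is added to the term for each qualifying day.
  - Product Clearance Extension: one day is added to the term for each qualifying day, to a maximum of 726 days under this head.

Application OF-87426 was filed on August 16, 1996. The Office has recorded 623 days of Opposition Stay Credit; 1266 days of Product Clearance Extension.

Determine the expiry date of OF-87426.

2015-04-26

Base term: filing date + 15 years → 16 August 2011.
Opposition Stay Credit: +623 days → 30 April 2013.
Product Clearance Extension: 1266 days claimed exceeds the 726-day cap, so +726 days → 26 April 2015.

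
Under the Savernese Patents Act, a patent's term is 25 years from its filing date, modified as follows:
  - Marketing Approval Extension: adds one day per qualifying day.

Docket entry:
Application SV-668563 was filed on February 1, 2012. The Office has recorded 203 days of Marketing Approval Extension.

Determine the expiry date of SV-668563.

Base term: filing date + 25 years → 1 February 2037.
Marketing Approval Extension: +203 days → 23 August 2037.

2037-08-23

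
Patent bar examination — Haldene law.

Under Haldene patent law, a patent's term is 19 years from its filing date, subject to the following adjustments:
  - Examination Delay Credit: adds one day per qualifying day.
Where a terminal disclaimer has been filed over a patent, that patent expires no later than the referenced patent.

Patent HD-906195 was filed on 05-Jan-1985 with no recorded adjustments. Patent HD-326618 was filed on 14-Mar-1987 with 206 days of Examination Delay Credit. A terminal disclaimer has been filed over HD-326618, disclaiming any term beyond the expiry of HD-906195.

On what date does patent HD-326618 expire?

Natural term of HD-326618:
  Base: filing + 19 years → 14 March 2006.
  Examination Delay Credit: +206 days → 6 October 2006.
Expiry of referenced patent HD-906195:
  Base: filing + 19 years → 5 January 2004.
Terminal disclaimer: HD-326618 expires on the earlier of 6 October 2006 and 5 January 2004.

January 5, 2004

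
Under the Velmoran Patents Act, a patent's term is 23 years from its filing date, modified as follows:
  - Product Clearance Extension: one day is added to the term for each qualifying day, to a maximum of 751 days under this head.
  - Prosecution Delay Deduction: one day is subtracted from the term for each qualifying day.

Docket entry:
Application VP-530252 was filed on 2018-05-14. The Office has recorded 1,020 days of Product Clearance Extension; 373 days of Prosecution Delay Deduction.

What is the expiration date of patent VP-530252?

Base term: filing date + 23 years → 14 May 2041.
Product Clearance Extension: 1020 days claimed exceeds the 751-day cap, so +751 days → 4 June 2043.
Prosecution Delay Deduction: −373 days → 27 May 2042.

2042-05-27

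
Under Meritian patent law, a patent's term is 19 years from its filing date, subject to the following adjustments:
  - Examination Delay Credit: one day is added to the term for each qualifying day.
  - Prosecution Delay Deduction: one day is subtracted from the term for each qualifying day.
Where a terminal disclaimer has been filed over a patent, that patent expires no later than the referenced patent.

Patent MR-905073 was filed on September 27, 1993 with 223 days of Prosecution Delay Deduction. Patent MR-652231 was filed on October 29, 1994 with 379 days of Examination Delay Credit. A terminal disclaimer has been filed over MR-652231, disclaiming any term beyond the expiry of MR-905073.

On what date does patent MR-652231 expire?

Natural term of MR-652231:
  Base: filing + 19 years → 29 October 2013.
  Examination Delay Credit: +379 days → 12 November 2014.
Expiry of referenced patent MR-905073:
  Base: filing + 19 years → 27 September 2012.
  Prosecution Delay Deduction: −223 days → 17 February 2012.
Terminal disclaimer: MR-652231 expires on the earlier of 12 November 2014 and 17 February 2012.

2012-02-17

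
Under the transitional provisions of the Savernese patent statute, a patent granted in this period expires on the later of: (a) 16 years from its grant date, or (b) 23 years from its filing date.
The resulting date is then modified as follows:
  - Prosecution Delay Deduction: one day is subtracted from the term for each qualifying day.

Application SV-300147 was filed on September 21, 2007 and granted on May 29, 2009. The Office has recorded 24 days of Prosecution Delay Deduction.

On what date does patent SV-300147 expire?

(a) grant + 16 years → 29 May 2025.
(b) filing + 23 years → 21 September 2030.
Later of the two: 21 September 2030.
Prosecution Delay Deduction: −24 days → 28 August 2030.

August 28, 2030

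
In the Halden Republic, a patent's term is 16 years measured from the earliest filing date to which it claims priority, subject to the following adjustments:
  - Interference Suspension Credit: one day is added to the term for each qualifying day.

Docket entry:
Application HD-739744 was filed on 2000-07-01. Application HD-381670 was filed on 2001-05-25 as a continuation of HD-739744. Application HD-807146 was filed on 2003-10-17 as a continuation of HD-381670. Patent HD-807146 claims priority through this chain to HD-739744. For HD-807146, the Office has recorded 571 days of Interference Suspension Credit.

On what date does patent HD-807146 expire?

Earliest priority filing: 1 July 2000.
Base term: 1 July 2000 + 16 years → 1 July 2016.
Interference Suspension Credit: +571 days → 23 January 2018.

2018-01-23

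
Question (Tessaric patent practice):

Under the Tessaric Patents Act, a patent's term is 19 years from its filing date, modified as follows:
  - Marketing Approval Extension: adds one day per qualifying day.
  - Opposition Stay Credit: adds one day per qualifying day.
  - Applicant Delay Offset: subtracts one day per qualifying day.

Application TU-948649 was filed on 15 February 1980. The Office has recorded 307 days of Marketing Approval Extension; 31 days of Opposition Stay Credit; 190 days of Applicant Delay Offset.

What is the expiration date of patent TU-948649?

Base term: filing date + 19 years → 15 February 1999.
Marketing Approval Extension: +307 days → 19 December 1999.
Opposition Stay Credit: +31 days → 19 January 2000.
Applicant Delay Offset: −190 days → 13 July 1999.

1999-07-13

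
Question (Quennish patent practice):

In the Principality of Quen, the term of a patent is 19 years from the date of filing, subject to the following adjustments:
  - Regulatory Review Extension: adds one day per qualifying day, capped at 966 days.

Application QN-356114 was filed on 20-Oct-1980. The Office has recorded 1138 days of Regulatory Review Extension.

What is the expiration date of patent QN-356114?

June 12, 2002

Base term: filing date + 19 years → 20 October 1999.
Regulatory Review Extension: 1138 days claimed exceeds the 966-day cap, so +966 days → 12 June 2002.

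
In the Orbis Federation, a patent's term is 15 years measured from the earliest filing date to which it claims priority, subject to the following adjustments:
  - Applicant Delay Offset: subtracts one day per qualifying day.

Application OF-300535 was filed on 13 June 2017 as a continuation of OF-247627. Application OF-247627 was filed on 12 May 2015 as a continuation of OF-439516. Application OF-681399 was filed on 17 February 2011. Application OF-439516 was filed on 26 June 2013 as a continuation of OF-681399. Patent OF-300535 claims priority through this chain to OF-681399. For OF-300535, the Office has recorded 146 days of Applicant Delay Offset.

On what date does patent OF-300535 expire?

Earliest priority filing: 17 February 2011.
Base term: 17 February 2011 + 15 years → 17 February 2026.
Applicant Delay Offset: −146 days → 24 September 2025.

September 24, 2025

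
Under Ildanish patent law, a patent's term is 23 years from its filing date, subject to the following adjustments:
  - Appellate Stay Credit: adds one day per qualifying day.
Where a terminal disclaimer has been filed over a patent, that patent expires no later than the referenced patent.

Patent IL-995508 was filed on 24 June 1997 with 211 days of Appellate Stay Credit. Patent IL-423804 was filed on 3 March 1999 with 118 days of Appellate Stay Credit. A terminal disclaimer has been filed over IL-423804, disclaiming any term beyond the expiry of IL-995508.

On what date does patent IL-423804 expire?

January 21, 2021

Natural term of IL-423804:
  Base: filing + 23 years → 3 March 2022.
  Appellate Stay Credit: +118 days → 29 June 2022.
Expiry of referenced patent IL-995508:
  Base: filing + 23 years → 24 June 2020.
  Appellate Stay Credit: +211 days → 21 January 2021.
Terminal disclaimer: IL-423804 expires on the earlier of 29 June 2022 and 21 January 2021.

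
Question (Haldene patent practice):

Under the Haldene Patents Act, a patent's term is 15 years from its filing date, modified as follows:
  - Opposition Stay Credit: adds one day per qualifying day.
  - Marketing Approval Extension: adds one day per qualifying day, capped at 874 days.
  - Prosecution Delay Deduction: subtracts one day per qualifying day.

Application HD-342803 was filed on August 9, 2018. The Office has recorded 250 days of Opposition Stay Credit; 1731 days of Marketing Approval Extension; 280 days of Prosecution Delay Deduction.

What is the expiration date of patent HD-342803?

2035-12-01

Base term: filing date + 15 years → 9 August 2033.
Opposition Stay Credit: +250 days → 16 April 2034.
Marketing Approval Extension: 1731 days claimed exceeds the 874-day cap, so +874 days → 6 September 2036.
Prosecution Delay Deduction: −280 days → 1 December 2035.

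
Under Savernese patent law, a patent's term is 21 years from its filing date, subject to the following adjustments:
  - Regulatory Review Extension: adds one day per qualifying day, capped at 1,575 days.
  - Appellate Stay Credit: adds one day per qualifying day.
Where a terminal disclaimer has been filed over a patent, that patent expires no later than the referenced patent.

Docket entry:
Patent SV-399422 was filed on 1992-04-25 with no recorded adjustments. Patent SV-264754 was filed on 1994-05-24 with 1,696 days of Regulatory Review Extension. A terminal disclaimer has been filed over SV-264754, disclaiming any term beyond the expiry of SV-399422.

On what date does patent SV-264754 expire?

Natural term of SV-264754:
  Base: filing + 21 years → 24 May 2015.
  Regulatory Review Extension: 1696 days claimed exceeds the 1575-day cap, so +1575 days → 15 September 2019.
Expiry of referenced patent SV-399422:
  Base: filing + 21 years → 25 April 2013.
Terminal disclaimer: SV-264754 expires on the earlier of 15 September 2019 and 25 April 2013.

2013-04-25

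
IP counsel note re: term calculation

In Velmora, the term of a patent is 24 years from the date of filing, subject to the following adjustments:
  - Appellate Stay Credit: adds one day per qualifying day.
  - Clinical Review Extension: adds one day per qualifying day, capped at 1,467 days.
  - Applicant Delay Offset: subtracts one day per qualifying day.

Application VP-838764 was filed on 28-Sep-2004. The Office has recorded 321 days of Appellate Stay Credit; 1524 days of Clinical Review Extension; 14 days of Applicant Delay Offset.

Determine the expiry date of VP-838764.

Base term: filing date + 24 years → 28 September 2028.
Appellate Stay Credit: +321 days → 15 August 2029.
Clinical Review Extension: 1524 days claimed exceeds the 1467-day cap, so +1467 days → 21 August 2033.
Applicant Delay Offset: −14 days → 7 August 2033.

2033-08-07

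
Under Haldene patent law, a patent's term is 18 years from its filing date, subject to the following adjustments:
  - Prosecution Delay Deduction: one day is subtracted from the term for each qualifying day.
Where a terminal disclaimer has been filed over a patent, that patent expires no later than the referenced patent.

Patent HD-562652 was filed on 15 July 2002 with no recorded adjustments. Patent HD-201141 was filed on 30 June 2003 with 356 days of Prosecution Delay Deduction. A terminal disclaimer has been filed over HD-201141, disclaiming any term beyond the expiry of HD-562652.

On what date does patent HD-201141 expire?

July 9, 2020

Natural term of HD-201141:
  Base: filing + 18 years → 30 June 2021.
  Prosecution Delay Deduction: −356 days → 9 July 2020.
Expiry of referenced patent HD-562652:
  Base: filing + 18 years → 15 July 2020.
Terminal disclaimer: HD-201141 expires on the earlier of 9 July 2020 and 15 July 2020.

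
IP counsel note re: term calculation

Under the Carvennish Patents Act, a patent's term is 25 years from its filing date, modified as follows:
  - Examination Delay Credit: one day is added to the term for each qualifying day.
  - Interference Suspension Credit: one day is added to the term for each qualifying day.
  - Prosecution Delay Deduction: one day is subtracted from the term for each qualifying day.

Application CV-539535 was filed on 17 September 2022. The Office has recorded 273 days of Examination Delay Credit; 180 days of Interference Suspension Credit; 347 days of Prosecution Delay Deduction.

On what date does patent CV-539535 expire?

2048-01-01

Base term: filing date + 25 years → 17 September 2047.
Examination Delay Credit: +273 days → 16 June 2048.
Interference Suspension Credit: +180 days → 13 December 2048.
Prosecution Delay Deduction: −347 days → 1 January 2048.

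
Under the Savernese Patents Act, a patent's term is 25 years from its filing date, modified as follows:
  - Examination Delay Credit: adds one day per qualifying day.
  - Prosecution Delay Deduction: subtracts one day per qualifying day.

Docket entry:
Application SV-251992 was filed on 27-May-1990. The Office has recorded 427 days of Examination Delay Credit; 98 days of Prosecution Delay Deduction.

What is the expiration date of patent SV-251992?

Base term: filing date + 25 years → 27 May 2015.
Examination Delay Credit: +427 days → 27 July 2016.
Prosecution Delay Deduction: −98 days → 20 April 2016.

2016-04-20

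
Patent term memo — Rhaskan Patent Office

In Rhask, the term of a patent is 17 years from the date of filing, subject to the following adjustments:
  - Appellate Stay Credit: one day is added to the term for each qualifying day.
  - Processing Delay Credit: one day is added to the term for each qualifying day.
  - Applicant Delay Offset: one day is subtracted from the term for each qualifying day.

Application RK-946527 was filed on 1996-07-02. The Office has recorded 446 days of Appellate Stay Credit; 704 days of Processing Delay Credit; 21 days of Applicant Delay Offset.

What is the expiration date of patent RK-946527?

2016-08-04

Base term: filing date + 17 years → 2 July 2013.
Appellate Stay Credit: +446 days → 21 September 2014.
Processing Delay Credit: +704 days → 25 August 2016.
Applicant Delay Offset: −21 days → 4 August 2016.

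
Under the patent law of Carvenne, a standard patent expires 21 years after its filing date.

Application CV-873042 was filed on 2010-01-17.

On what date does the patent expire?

January 17, 2031

Filing date + 21 years → 17 January 2031.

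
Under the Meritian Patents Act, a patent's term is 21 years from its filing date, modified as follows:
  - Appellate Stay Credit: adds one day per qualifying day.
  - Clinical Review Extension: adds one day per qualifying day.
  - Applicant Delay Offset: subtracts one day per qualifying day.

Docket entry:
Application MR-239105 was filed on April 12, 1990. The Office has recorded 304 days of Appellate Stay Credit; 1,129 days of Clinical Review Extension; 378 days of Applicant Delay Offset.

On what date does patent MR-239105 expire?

2014-03-02

Base term: filing date + 21 years → 12 April 2011.
Appellate Stay Credit: +304 days → 10 February 2012.
Clinical Review Extension: +1129 days → 15 March 2015.
Applicant Delay Offset: −378 days → 2 March 2014.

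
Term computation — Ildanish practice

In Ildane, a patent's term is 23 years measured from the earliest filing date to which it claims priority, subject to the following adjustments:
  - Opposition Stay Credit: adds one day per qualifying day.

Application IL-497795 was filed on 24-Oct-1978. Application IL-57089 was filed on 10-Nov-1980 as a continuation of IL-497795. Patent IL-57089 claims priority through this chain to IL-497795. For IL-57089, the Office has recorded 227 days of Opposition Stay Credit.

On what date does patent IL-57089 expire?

Earliest priority filing: 24 October 1978.
Base term: 24 October 1978 + 23 years → 24 October 2001.
Opposition Stay Credit: +227 days → 8 June 2002.

June 8, 2002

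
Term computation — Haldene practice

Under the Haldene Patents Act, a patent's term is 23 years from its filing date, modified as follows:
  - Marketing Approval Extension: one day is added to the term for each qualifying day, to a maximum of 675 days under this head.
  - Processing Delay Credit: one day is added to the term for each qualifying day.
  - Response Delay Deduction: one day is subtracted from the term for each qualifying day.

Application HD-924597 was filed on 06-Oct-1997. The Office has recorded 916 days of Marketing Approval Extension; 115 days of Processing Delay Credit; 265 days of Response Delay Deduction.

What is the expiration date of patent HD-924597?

2022-03-15

Base term: filing date + 23 years → 6 October 2020.
Marketing Approval Extension: 916 days claimed exceeds the 675-day cap, so +675 days → 12 August 2022.
Processing Delay Credit: +115 days → 5 December 2022.
Response Delay Deduction: −265 days → 15 March 2022.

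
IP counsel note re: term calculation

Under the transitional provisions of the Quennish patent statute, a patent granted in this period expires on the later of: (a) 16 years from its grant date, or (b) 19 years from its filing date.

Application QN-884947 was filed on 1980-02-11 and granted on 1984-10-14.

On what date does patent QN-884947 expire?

(a) grant + 16 years → 14 October 2000.
(b) filing + 19 years → 11 February 1999.
Later of the two: 14 October 2000.

2000-10-14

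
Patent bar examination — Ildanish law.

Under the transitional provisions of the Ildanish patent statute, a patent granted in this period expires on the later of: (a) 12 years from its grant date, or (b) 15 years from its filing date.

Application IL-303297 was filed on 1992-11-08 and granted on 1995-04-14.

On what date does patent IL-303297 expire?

(a) grant + 12 years → 14 April 2007.
(b) filing + 15 years → 8 November 2007.
Later of the two: 8 November 2007.

November 8, 2007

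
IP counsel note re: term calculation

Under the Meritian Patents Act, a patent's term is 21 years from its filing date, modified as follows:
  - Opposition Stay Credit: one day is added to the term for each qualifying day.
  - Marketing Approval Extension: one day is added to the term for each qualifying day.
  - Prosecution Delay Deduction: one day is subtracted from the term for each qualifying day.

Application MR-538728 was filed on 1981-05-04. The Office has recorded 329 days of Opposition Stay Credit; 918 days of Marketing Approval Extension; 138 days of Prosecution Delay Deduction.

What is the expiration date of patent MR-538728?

2005-05-17

Base term: filing date + 21 years → 4 May 2002.
Opposition Stay Credit: +329 days → 29 March 2003.
Marketing Approval Extension: +918 days → 2 October 2005.
Prosecution Delay Deduction: −138 days → 17 May 2005.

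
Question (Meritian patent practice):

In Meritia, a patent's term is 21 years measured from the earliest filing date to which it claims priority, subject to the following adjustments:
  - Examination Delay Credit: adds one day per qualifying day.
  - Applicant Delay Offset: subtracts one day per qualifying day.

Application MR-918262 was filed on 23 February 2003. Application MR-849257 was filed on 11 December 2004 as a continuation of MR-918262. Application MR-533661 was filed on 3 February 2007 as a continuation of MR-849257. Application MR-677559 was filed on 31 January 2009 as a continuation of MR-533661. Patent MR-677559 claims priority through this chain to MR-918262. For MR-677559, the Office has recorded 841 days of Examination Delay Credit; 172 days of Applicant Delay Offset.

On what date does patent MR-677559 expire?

2025-12-23

Earliest priority filing: 23 February 2003.
Base term: 23 February 2003 + 21 years → 23 February 2024.
Examination Delay Credit: +841 days → 13 June 2026.
Applicant Delay Offset: −172 days → 23 December 2025.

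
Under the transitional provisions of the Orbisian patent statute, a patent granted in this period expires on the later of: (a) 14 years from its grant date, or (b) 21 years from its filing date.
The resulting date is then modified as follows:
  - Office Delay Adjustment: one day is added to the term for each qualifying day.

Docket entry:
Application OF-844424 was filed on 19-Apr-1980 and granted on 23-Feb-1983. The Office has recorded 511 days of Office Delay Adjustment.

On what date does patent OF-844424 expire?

September 12, 2002

(a) grant + 14 years → 23 February 1997.
(b) filing + 21 years → 19 April 2001.
Later of the two: 19 April 2001.
Office Delay Adjustment: +511 days → 12 September 2002.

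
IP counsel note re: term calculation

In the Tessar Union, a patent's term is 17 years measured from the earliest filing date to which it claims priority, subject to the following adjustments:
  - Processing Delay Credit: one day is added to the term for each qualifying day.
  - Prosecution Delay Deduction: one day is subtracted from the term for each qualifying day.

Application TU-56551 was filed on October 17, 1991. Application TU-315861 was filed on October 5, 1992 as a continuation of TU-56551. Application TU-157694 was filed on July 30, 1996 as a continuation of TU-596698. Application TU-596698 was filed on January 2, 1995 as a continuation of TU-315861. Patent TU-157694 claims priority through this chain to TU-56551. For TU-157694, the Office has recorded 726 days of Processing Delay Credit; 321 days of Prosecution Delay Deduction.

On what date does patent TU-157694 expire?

Earliest priority filing: 17 October 1991.
Base term: 17 October 1991 + 17 years → 17 October 2008.
Processing Delay Credit: +726 days → 13 October 2010.
Prosecution Delay Deduction: −321 days → 26 November 2009.

2009-11-26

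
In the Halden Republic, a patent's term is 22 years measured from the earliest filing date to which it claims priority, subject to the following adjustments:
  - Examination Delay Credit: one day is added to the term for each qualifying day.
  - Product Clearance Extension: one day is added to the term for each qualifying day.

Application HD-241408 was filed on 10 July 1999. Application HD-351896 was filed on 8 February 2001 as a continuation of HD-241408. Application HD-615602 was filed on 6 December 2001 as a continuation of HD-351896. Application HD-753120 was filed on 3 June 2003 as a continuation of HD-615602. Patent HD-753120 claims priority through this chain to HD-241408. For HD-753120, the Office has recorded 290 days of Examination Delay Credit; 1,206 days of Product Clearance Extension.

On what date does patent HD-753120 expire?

Earliest priority filing: 10 July 1999.
Base term: 10 July 1999 + 22 years → 10 July 2021.
Examination Delay Credit: +290 days → 26 April 2022.
Product Clearance Extension: +1206 days → 14 August 2025.

August 14, 2025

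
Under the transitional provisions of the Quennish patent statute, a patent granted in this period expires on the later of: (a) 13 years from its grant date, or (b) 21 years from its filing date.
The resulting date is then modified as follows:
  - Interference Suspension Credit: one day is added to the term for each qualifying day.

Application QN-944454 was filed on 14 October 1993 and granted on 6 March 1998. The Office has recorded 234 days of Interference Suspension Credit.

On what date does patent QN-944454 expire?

June 5, 2015

(a) grant + 13 years → 6 March 2011.
(b) filing + 21 years → 14 October 2014.
Later of the two: 14 October 2014.
Interference Suspension Credit: +234 days → 5 June 2015.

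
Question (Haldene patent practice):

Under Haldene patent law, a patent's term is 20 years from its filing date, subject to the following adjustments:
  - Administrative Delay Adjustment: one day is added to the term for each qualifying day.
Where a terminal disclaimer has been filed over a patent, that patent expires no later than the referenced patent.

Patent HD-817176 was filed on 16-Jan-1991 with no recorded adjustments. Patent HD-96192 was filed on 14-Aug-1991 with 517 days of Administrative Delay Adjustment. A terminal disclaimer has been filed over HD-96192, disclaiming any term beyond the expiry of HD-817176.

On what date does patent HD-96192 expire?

Natural term of HD-96192:
  Base: filing + 20 years → 14 August 2011.
  Administrative Delay Adjustment: +517 days → 12 January 2013.
Expiry of referenced patent HD-817176:
  Base: filing + 20 years → 16 January 2011.
Terminal disclaimer: HD-96192 expires on the earlier of 12 January 2013 and 16 January 2011.

2011-01-16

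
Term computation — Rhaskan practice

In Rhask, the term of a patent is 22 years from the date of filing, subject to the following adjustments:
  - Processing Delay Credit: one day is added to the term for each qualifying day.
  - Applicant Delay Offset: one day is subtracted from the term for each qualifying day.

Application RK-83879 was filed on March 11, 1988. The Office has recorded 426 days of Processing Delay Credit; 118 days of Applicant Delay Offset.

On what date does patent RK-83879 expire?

2011-01-13

Base term: filing date + 22 years → 11 March 2010.
Processing Delay Credit: +426 days → 11 May 2011.
Applicant Delay Offset: −118 days → 13 January 2011.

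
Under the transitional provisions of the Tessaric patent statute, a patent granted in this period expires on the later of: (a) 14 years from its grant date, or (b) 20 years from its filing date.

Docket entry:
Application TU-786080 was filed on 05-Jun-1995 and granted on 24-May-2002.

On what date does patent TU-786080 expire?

(a) grant + 14 years → 24 May 2016.
(b) filing + 20 years → 5 June 2015.
Later of the two: 24 May 2016.

2016-05-24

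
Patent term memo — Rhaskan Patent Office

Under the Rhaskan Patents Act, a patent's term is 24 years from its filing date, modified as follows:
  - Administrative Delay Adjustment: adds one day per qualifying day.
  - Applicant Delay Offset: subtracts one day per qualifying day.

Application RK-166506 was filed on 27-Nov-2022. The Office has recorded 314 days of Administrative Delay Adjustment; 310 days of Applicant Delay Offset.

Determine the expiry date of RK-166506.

2046-12-01

Base term: filing date + 24 years → 27 November 2046.
Administrative Delay Adjustment: +314 days → 7 October 2047.
Applicant Delay Offset: −310 days → 1 December 2046.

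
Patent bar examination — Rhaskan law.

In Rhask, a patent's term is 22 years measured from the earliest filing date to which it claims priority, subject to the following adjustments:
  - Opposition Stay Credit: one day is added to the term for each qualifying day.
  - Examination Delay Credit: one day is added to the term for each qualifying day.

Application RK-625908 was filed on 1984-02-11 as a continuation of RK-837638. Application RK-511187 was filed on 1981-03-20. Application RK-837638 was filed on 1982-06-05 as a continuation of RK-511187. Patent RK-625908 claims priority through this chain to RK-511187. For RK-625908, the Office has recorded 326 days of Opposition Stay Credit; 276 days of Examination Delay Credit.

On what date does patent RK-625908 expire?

2004-11-11

Earliest priority filing: 20 March 1981.
Base term: 20 March 1981 + 22 years → 20 March 2003.
Opposition Stay Credit: +326 days → 9 February 2004.
Examination Delay Credit: +276 days → 11 November 2004.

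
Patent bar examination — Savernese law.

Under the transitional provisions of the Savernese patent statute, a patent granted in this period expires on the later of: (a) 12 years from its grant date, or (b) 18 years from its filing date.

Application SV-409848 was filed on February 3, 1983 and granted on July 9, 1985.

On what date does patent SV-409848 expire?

February 3, 2001

(a) grant + 12 years → 9 July 1997.
(b) filing + 18 years → 3 February 2001.
Later of the two: 3 February 2001.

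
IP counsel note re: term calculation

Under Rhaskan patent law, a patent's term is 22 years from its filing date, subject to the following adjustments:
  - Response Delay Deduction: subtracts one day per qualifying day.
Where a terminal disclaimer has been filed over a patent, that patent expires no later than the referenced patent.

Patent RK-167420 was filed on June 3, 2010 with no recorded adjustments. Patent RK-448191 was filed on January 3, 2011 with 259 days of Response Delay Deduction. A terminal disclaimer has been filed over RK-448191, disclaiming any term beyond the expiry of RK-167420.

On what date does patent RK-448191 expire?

April 19, 2032

Natural term of RK-448191:
  Base: filing + 22 years → 3 January 2033.
  Response Delay Deduction: −259 days → 19 April 2032.
Expiry of referenced patent RK-167420:
  Base: filing + 22 years → 3 June 2032.
Terminal disclaimer: RK-448191 expires on the earlier of 19 April 2032 and 3 June 2032.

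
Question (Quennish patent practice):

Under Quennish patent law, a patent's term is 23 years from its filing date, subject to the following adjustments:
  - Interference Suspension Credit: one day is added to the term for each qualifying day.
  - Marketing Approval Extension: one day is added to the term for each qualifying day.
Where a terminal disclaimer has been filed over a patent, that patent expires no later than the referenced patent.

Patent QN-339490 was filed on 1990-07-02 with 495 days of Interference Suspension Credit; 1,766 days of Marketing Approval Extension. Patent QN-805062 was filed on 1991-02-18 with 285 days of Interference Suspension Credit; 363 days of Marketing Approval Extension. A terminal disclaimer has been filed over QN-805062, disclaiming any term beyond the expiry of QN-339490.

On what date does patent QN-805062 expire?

2015-11-28

Natural term of QN-805062:
  Base: filing + 23 years → 18 February 2014.
  Interference Suspension Credit: +285 days → 30 November 2014.
  Marketing Approval Extension: +363 days → 28 November 2015.
Expiry of referenced patent QN-339490:
  Base: filing + 23 years → 2 July 2013.
  Interference Suspension Credit: +495 days → 9 November 2014.
  Marketing Approval Extension: +1766 days → 10 September 2019.
Terminal disclaimer: QN-805062 expires on the earlier of 28 November 2015 and 10 September 2019.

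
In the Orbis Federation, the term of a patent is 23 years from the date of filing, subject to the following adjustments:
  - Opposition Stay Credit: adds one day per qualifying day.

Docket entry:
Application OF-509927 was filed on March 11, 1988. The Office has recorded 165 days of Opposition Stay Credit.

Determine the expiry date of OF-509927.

Base term: filing date + 23 years → 11 March 2011.
Opposition Stay Credit: +165 days → 23 August 2011.

August 23, 2011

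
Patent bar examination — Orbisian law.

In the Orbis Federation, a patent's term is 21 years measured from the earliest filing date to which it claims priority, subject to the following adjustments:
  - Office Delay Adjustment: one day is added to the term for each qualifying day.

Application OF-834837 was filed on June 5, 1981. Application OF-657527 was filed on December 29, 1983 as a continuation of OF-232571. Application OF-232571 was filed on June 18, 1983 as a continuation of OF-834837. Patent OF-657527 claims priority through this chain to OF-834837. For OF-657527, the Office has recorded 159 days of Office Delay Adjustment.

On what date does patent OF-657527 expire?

Earliest priority filing: 5 June 1981.
Base term: 5 June 1981 + 21 years → 5 June 2002.
Office Delay Adjustment: +159 days → 11 November 2002.

2002-11-11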